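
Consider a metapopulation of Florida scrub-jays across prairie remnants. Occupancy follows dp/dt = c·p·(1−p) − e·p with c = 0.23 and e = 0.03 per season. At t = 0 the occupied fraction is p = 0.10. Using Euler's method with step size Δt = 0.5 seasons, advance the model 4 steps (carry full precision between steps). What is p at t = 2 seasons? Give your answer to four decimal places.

Update rule: p ← p + [c·p·(1−p) − e·p]·Δt with Δt = 0.5.
p: 0.10000 → 0.10885  (Δp = +0.00885)
p: 0.10885 → 0.11837  (Δp = +0.00952)
p: 0.11837 → 0.12860  (Δp = +0.01023)
p: 0.12860 → 0.13956  (Δp = +0.01096)

0.1396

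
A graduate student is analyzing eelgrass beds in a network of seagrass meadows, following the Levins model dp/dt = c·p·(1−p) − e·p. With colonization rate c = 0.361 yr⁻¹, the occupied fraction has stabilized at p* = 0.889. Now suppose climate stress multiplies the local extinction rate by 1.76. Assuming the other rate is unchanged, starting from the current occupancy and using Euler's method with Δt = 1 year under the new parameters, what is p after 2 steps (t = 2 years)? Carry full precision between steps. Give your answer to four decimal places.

Balance c(1−p*) = e gives e = 0.361×(1 − 0.88900) = 0.04007.
Starting from p₀ = 0.88900; update p ← p + (dp/dt)·Δt with the new parameters.
t = 1: p = 0.88900 + (-0.02707) = 0.86193
t = 2: p = 0.86193 + (-0.01782) = 0.84410

0.8441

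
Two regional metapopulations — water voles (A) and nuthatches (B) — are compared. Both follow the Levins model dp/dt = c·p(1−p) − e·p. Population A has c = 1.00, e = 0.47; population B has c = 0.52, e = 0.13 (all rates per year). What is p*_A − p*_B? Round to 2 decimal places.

-0.22

A: p*_A = 1 − 0.47/1.00 = 0.5300.
B: p*_B = 1 − 0.13/0.52 = 0.7500.
p*_A − p*_B = 0.5300 − 0.7500 = -0.2200.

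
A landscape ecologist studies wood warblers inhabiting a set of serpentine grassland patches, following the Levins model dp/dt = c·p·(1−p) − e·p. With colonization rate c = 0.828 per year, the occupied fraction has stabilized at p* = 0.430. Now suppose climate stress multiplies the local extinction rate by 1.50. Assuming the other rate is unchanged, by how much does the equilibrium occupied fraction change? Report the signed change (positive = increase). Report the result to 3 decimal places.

Balance c(1−p*) = e gives e = 0.828×(1 − 0.43000) = 0.47196.
New p* = 1 − e/c = 1 − 0.70794/0.82800 = 0.14500.
Δp* = 0.14500 − 0.43000 = -0.28500.

-0.285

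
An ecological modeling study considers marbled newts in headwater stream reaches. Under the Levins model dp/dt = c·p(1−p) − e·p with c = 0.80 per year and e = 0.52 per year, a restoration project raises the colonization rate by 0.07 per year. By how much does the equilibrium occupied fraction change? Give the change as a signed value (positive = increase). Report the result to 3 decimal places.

0.052

Before: p* = 1 − 0.52/0.80 = 0.3500.
After the change, c = 0.87, e = 0.52, so p* = 1 − 0.52/0.87 = 0.4023.
Δp* = 0.4023 − 0.3500 = +0.0523.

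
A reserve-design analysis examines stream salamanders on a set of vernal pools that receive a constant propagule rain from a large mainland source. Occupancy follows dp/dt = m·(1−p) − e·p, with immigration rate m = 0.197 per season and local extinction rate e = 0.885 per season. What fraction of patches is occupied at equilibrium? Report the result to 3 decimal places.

Setting dp/dt = 0: m − m·p* = e·p*, so m = (m+e)·p*.
p* = m/(m+e) = 0.197/(0.197+0.885) = 0.197/1.0820 = 0.1821.

0.182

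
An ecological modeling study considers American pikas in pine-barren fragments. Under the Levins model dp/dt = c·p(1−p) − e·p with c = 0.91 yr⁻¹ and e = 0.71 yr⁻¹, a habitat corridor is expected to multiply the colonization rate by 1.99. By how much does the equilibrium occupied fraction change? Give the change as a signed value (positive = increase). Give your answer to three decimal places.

Before: p* = 1 − 0.71/0.91 = 0.2198.
After the change, c = 1.8109, e = 0.71, so p* = 1 − 0.71/1.8109 = 0.6079.
Δp* = 0.6079 − 0.2198 = +0.3881.

0.388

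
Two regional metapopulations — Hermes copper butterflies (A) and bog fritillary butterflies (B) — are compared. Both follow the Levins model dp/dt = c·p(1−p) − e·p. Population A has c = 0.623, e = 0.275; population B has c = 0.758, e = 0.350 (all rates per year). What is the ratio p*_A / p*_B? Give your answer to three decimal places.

A: p*_A = 1 − 0.275/0.623 = 0.5586.
B: p*_B = 1 − 0.350/0.758 = 0.5383.
p*_A / p*_B = 0.5586/0.5383 = 1.0378.

1.038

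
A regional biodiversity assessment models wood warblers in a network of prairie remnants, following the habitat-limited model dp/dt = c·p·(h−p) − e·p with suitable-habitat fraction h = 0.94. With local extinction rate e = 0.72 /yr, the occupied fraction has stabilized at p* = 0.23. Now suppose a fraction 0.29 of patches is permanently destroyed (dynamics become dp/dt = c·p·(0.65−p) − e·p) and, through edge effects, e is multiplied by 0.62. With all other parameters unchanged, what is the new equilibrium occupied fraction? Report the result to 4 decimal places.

Balance c(h−p*) = e gives c = e/(0.94 − 0.23000) = 0.72/0.71000 = 1.01408.
New p* = 0.65 − e/c = 0.65 − 0.44640/1.01408 = 0.20980.

0.2098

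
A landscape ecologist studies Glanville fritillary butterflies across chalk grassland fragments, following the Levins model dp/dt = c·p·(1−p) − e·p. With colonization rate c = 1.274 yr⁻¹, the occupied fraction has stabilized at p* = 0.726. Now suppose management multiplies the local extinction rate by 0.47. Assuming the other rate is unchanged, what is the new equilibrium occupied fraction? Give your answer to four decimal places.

0.8712

Balance c(1−p*) = e gives e = 1.274×(1 − 0.72600) = 0.34908.
New p* = 1 − e/c = 1 − 0.16407/1.27400 = 0.87122.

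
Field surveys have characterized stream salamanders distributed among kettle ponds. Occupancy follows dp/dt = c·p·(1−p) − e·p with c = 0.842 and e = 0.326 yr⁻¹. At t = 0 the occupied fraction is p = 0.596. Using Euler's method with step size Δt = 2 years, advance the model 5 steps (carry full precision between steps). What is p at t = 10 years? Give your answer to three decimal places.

0.613

Update rule: p ← p + [c·p·(1−p) − e·p]·Δt with Δt = 2.
  1  |  dp/dt·Δt = +0.016888  |  p_1 = 0.612888
  2  |  dp/dt·Δt = -0.000064  |  p_2 = 0.612825
  3  |  dp/dt·Δt = +0.000002  |  p_3 = 0.612827
  4  |  dp/dt·Δt = -0.000000  |  p_4 = 0.612827
  5  |  dp/dt·Δt = +0.000000  |  p_5 = 0.612827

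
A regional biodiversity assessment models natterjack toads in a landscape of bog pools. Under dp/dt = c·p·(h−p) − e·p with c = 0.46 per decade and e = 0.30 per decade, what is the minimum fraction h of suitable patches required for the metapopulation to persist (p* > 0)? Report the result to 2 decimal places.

p* = h − e/c is positive only when h > e/c.
h_min = e/c = 0.30/0.46 = 0.6522.

0.65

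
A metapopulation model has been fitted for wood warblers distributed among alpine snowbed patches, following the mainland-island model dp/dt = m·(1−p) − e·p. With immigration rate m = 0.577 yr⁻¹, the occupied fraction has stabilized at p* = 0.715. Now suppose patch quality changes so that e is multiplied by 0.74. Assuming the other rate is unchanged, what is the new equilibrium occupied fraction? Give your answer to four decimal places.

0.7722

Balance m(1−p*) = e·p* gives e = m(1−p*)/p* = 0.577×0.28500/0.71500 = 0.22999.
New p* = m/(m+e) = 0.57700/(0.57700+0.17019) = 0.77223.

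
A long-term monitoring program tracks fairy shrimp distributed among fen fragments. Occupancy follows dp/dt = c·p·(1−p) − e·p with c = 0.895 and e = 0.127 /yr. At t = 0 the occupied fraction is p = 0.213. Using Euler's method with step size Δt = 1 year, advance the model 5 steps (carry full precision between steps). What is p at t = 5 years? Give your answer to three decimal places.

0.832

Update rule: p ← p + [c·p·(1−p) − e·p]·Δt with Δt = 1.
t = 1: p = 0.21300 + (+0.12298) = 0.33598
t = 2: p = 0.33598 + (+0.15700) = 0.49298
t = 3: p = 0.49298 + (+0.16110) = 0.65408
t = 4: p = 0.65408 + (+0.11943) = 0.77351
t = 5: p = 0.77351 + (+0.05856) = 0.83207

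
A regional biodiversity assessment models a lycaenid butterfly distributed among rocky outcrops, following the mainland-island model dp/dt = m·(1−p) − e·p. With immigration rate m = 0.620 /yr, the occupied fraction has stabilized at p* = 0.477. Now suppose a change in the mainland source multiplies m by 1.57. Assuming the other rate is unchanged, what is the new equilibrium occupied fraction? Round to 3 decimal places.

Balance m(1−p*) = e·p* gives e = m(1−p*)/p* = 0.620×0.52300/0.47700 = 0.67979.
New p* = m/(m+e) = 0.97340/(0.97340+0.67979) = 0.58880.

0.589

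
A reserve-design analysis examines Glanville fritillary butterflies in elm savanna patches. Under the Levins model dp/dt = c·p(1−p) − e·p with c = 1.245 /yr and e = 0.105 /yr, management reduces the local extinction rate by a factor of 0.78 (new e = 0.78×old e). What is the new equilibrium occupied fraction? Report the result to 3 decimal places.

0.934

Before: p* = 1 − 0.105/1.245 = 0.9157.
After the change, c = 1.245, e = 0.0819, so p* = 1 − 0.0819/1.245 = 0.9342.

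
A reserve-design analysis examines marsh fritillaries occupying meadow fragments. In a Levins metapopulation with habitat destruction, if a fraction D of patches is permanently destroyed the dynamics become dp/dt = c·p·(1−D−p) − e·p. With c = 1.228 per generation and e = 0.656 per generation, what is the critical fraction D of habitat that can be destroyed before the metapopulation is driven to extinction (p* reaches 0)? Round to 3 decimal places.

The nontrivial equilibrium is p* = (1−D) − e/c; extinction occurs when this hits zero.
So D_crit = 1 − e/c = 1 − 0.656/1.228 = 1 − 0.5342 = 0.4658.
Note this equals the original equilibrium occupancy — the Levins extinction-debt result.

0.466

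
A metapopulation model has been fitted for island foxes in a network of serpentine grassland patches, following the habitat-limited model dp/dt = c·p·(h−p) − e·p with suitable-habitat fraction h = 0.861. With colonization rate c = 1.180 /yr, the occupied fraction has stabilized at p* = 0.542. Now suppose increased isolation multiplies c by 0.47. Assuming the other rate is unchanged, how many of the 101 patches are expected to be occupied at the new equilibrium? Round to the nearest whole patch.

18

Balance c(h−p*) = e gives e = 1.180×(0.861 − 0.54200) = 0.37642.
New p* = 0.861 − e/c = 0.861 − 0.37642/0.55460 = 0.18228.
Expected occupied = 101 × 0.18228 = 18.41 ≈ 18.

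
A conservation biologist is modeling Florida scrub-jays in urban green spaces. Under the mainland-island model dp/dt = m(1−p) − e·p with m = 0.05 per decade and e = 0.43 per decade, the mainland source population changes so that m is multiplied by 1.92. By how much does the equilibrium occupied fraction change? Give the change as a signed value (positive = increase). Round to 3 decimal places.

Before: p* = 0.05/(0.05+0.43) = 0.1042.
After: m = 0.096, e = 0.43; p* = 0.096/0.5260 = 0.1825.
Δp* = 0.1825 − 0.1042 = +0.0783.

0.078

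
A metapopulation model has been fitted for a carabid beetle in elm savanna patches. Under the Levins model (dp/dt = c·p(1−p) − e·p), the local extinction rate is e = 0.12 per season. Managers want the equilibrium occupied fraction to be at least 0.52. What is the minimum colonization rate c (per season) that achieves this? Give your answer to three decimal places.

p* = 1 − e/c ≥ 0.52 requires e/c ≤ 0.4800, i.e. c ≥ e/0.4800.
c_min = 0.12/0.4800 = 0.2500.

0.250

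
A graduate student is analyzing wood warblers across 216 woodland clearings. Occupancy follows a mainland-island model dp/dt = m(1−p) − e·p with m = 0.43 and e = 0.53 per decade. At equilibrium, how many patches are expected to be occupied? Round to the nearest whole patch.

97

p* = m/(m+e) = 0.43/0.9600 = 0.4479.
Expected occupied patches = N × p* = 216 × 0.4479 = 96.75 ≈ 97.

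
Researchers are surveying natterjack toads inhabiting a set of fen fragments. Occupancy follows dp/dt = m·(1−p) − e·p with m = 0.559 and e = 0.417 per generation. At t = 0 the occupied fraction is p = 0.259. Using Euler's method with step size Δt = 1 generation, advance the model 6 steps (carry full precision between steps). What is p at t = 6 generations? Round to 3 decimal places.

Update rule: p ← p + [m·(1−p) − e·p]·Δt with Δt = 1.
p: 0.25900 → 0.56522  (Δp = +0.30622)
p: 0.56522 → 0.57257  (Δp = +0.00735)
p: 0.57257 → 0.57274  (Δp = +0.00018)
p: 0.57274 → 0.57275  (Δp = +0.00000)
p: 0.57275 → 0.57275  (Δp = +0.00000)
p: 0.57275 → 0.57275  (Δp = +0.00000)

0.573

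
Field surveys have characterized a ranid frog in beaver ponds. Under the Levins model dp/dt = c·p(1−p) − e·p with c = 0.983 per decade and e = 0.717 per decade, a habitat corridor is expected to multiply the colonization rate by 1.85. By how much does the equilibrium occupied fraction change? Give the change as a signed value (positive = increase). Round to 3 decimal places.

0.335

Before: p* = 1 − 0.717/0.983 = 0.2706.
After the change, c = 1.81855, e = 0.717, so p* = 1 − 0.717/1.81855 = 0.6057.
Δp* = 0.6057 − 0.2706 = +0.3351.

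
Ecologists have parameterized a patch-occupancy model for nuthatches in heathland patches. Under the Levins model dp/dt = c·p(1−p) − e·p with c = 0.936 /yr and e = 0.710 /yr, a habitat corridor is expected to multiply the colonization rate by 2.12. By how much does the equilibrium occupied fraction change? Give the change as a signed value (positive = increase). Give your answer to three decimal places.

0.401

Before: p* = 1 − 0.710/0.936 = 0.2415.
After the change, c = 1.98432, e = 0.71, so p* = 1 − 0.71/1.98432 = 0.6422.
Δp* = 0.6422 − 0.2415 = +0.4007.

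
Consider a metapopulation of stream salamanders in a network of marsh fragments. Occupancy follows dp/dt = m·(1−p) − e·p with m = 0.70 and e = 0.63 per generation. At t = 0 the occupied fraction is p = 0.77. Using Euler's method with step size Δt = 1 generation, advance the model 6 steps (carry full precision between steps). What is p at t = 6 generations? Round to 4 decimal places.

Update rule: p ← p + [m·(1−p) − e·p]·Δt with Δt = 1.
p: 0.77000 → 0.44590  (Δp = -0.32410)
p: 0.44590 → 0.55285  (Δp = +0.10695)
p: 0.55285 → 0.51756  (Δp = -0.03529)
p: 0.51756 → 0.52921  (Δp = +0.01165)
p: 0.52921 → 0.52536  (Δp = -0.00384)
p: 0.52536 → 0.52663  (Δp = +0.00127)

0.5266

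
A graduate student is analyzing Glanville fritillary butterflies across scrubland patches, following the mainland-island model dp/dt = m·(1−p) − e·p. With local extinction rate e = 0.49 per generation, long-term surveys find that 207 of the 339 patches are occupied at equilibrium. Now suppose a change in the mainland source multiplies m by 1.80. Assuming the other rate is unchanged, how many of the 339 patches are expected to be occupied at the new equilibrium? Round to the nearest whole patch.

250

Observed p* = 207/339 = 0.61062.
Balance m(1−p*) = e·p* gives m = e·p*/(1−p*) = 0.49×0.61062/0.38938 = 0.76841.
New p* = m/(m+e) = 1.38314/(1.38314+0.49000) = 0.73841.
Expected occupied = 339 × 0.73841 = 250.32 ≈ 250.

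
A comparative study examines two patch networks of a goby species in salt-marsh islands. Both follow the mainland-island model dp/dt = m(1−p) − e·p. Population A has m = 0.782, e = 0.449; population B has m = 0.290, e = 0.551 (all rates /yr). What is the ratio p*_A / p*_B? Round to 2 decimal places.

A: p*_A = m/(m+e) = 0.782/1.2310 = 0.6353.
B: p*_B = 0.290/0.8410 = 0.3448.
p*_A / p*_B = 0.6353/0.3448 = 1.8422.

1.84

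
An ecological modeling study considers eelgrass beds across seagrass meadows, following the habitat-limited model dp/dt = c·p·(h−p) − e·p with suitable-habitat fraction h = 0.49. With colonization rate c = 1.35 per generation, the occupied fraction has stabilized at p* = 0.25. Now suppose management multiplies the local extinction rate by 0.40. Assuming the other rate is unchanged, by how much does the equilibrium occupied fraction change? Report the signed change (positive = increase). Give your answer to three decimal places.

0.144

Balance c(h−p*) = e gives e = 1.35×(0.49 − 0.25000) = 0.32400.
New p* = 0.49 − e/c = 0.49 − 0.12960/1.35000 = 0.39400.
Δp* = 0.39400 − 0.25000 = +0.14400.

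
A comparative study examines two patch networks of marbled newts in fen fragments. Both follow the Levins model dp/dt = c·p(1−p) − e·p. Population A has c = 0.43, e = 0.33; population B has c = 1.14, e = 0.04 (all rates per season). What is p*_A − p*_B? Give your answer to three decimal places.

A: p*_A = 1 − 0.33/0.43 = 0.2326.
B: p*_B = 1 − 0.04/1.14 = 0.9649.
p*_A − p*_B = 0.2326 − 0.9649 = -0.7324.

-0.732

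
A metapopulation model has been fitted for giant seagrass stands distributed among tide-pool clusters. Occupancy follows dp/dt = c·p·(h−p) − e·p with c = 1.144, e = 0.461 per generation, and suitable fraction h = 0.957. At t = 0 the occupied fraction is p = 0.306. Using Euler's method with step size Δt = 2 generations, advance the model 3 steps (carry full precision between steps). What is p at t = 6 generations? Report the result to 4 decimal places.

0.5520

Update rule: p ← p + [c·p·(h−p) − e·p]·Δt with Δt = 2.
t = 2: p = 0.30600 + (+0.17365) = 0.47965
t = 4: p = 0.47965 + (+0.08162) = 0.56128
t = 6: p = 0.56128 + (-0.00931) = 0.55197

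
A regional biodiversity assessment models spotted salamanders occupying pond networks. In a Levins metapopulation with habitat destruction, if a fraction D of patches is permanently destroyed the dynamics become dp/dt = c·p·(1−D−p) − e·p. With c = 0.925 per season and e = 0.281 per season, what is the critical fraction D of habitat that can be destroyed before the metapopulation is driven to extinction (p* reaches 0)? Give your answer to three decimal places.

The nontrivial equilibrium is p* = (1−D) − e/c; extinction occurs when this hits zero.
So D_crit = 1 − e/c = 1 − 0.281/0.925 = 1 − 0.3038 = 0.6962.
Note this equals the original equilibrium occupancy — the Levins extinction-debt result.

0.696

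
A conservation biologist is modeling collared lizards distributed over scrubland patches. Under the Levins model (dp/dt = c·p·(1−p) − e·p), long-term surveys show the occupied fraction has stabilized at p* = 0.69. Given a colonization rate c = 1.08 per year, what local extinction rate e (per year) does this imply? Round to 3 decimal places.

0.335

At equilibrium c(1−p*) = e.
e = 1.08 × (1 − 0.69) = 1.08 × 0.3100 = 0.3348.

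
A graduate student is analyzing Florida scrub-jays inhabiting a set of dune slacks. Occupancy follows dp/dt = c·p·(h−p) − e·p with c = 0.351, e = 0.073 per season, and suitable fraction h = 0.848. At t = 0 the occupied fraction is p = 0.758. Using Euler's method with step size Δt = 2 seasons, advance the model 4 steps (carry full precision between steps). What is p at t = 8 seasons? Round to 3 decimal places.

0.648

Update rule: p ← p + [c·p·(h−p) − e·p]·Δt with Δt = 2.
step 1: Δp = -0.06278, p = 0.69522
step 2: Δp = -0.02694, p = 0.66828
step 3: Δp = -0.01326, p = 0.65502
step 4: Δp = -0.00690, p = 0.64813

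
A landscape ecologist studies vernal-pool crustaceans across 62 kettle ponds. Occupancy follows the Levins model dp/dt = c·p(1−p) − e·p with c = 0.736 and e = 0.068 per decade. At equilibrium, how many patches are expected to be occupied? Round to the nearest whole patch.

p* = 1 − e/c = 1 − 0.068/0.736 = 0.9076.
Expected occupied patches = N × p* = 62 × 0.9076 = 56.27 ≈ 56.

56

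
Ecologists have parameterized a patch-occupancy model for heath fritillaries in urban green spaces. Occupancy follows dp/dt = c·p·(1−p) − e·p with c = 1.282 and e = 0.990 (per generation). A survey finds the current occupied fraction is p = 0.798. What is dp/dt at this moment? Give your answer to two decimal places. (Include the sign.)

-0.58

Colonization term: c·p·(1−p) = 1.282×0.798×0.2020 = 0.20665.
Extinction term: e·p = 0.79002.
dp/dt = 0.20665 − 0.79002 = -0.58337.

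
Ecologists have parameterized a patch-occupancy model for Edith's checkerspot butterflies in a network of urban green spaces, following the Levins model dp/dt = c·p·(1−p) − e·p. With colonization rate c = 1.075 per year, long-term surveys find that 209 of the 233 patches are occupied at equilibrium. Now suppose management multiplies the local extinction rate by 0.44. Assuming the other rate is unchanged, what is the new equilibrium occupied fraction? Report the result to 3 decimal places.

0.955

Observed p* = 209/233 = 0.89700.
Balance c(1−p*) = e gives e = 1.075×(1 − 0.89700) = 0.11072.
New p* = 1 − e/c = 1 − 0.04872/1.07500 = 0.95468.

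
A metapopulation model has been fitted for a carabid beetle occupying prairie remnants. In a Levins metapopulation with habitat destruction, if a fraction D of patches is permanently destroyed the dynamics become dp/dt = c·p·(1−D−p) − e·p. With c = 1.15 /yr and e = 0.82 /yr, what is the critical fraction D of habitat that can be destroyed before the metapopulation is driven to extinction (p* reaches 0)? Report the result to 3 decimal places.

The nontrivial equilibrium is p* = (1−D) − e/c; extinction occurs when this hits zero.
So D_crit = 1 − e/c = 1 − 0.82/1.15 = 1 − 0.7130 = 0.2870.
This equals the undisturbed p*, a classic result of Lande's extension.

0.287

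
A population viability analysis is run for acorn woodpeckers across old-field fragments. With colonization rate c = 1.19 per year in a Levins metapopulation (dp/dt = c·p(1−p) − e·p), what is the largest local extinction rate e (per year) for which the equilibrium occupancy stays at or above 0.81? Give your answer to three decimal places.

0.226

1 − e/c ≥ 0.81 ⇒ e ≤ c(1 − 0.81) = 1.19 × 0.1900.
e_max = 0.2261.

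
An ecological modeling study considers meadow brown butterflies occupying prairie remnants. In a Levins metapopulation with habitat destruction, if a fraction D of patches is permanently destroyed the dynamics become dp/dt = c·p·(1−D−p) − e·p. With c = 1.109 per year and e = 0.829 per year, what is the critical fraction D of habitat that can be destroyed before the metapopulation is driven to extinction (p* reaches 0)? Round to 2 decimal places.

The nontrivial equilibrium is p* = (1−D) − e/c; extinction occurs when this hits zero.
So D_crit = 1 − e/c = 1 − 0.829/1.109 = 1 − 0.7475 = 0.2525.
This equals the undisturbed p*, a classic result of Lande's extension.

0.25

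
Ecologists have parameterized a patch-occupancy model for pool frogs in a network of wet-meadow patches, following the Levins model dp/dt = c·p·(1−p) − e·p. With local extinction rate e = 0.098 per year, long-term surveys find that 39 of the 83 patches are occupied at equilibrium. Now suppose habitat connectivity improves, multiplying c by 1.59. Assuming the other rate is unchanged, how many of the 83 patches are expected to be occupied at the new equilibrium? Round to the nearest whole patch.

55

Observed p* = 39/83 = 0.46988.
Balance c(1−p*) = e gives c = e/(1 − 0.46988) = 0.098/0.53012 = 0.18486.
New p* = 1 − e/c = 1 − 0.09800/0.29393 = 0.66659.
Expected occupied = 83 × 0.66659 = 55.33 ≈ 55.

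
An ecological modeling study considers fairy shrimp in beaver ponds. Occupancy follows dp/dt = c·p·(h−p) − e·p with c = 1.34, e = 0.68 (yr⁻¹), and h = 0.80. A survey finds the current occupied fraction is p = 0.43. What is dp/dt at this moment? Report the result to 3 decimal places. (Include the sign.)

Colonization term: c·p·(h−p) = 1.34×0.43×0.3700 = 0.21319.
Extinction term: e·p = 0.29240.
dp/dt = 0.21319 − 0.29240 = -0.07921.

-0.079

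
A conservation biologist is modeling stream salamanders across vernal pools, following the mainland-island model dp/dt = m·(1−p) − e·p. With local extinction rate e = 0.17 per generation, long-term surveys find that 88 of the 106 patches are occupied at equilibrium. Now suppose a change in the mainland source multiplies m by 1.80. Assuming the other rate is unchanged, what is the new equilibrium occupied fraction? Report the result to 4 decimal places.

0.8980

Observed p* = 88/106 = 0.83019.
Balance m(1−p*) = e·p* gives m = e·p*/(1−p*) = 0.17×0.83019/0.16981 = 0.83112.
New p* = m/(m+e) = 1.49602/(1.49602+0.17000) = 0.89796.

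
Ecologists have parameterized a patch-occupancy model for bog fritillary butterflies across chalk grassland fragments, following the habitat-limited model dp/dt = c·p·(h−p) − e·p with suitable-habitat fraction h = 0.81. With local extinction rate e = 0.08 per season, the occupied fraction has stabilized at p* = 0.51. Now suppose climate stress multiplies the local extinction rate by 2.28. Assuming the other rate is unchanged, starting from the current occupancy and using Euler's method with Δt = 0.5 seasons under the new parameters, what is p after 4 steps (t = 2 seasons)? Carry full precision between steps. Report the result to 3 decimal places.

0.422

Balance c(h−p*) = e gives c = e/(0.81 − 0.51000) = 0.08/0.30000 = 0.26667.
Starting from p₀ = 0.51000; update p ← p + (dp/dt)·Δt with the new parameters.
t = 0.5: p = 0.51000 + (-0.02611) = 0.48389
t = 1: p = 0.48389 + (-0.02309) = 0.46080
t = 1.5: p = 0.46080 + (-0.02057) = 0.44023
t = 2: p = 0.44023 + (-0.01844) = 0.42178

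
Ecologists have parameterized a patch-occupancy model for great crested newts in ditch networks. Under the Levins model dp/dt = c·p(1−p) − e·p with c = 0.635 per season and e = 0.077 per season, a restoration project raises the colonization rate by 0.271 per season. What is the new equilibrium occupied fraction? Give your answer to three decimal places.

Before: p* = 1 − 0.077/0.635 = 0.8787.
After the change, c = 0.906, e = 0.077, so p* = 1 − 0.077/0.906 = 0.9150.

0.915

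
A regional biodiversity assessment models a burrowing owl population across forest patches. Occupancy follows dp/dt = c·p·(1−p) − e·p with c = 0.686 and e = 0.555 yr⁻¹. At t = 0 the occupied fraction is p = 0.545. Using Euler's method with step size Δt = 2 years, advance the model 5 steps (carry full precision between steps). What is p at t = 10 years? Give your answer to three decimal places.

Update rule: p ← p + [c·p·(1−p) − e·p]·Δt with Δt = 2.
p: 0.54500 → 0.28027  (Δp = -0.26473)
p: 0.28027 → 0.24593  (Δp = -0.03434)
p: 0.24593 → 0.22738  (Δp = -0.01855)
p: 0.22738 → 0.21602  (Δp = -0.01136)
p: 0.21602 → 0.20859  (Δp = -0.00743)

0.209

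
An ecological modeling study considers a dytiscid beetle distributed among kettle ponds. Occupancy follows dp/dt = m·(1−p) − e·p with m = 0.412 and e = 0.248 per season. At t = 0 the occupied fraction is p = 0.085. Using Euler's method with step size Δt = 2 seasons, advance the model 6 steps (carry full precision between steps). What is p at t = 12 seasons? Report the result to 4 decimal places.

Update rule: p ← p + [m·(1−p) − e·p]·Δt with Δt = 2.
t = 2: p = 0.08500 + (+0.71180) = 0.79680
t = 4: p = 0.79680 + (-0.22778) = 0.56902
t = 6: p = 0.56902 + (+0.07289) = 0.64191
t = 8: p = 0.64191 + (-0.02332) = 0.61859
t = 10: p = 0.61859 + (+0.00746) = 0.62605
t = 12: p = 0.62605 + (-0.00239) = 0.62366

0.6237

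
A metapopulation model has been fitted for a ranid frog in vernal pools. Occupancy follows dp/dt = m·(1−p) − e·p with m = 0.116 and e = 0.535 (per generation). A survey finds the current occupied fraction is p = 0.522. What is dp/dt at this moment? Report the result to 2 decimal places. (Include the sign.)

-0.22

Colonization term: m·(1−p) = 0.116×0.4780 = 0.05545.
Extinction term: e·p = 0.27927.
dp/dt = 0.05545 − 0.27927 = -0.22382.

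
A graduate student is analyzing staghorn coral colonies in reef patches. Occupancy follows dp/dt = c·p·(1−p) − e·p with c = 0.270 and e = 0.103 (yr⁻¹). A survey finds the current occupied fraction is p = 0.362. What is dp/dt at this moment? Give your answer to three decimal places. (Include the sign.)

Colonization term: c·p·(1−p) = 0.270×0.362×0.6380 = 0.06236.
Extinction term: e·p = 0.03729.
dp/dt = 0.06236 − 0.03729 = 0.02507.

0.025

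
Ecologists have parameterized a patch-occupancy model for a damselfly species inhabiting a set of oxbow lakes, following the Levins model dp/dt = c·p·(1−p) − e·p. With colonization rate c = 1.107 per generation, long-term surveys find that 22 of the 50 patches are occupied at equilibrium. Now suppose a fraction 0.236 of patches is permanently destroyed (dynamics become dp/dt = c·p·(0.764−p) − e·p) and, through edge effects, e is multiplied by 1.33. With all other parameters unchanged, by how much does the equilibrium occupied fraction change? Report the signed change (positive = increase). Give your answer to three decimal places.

-0.421

Observed p* = 22/50 = 0.44000.
Balance c(1−p*) = e gives e = 1.107×(1 − 0.44000) = 0.61992.
New p* = 0.764 − e/c = 0.764 − 0.82449/1.10700 = 0.01920.
Δp* = 0.01920 − 0.44000 = -0.42080.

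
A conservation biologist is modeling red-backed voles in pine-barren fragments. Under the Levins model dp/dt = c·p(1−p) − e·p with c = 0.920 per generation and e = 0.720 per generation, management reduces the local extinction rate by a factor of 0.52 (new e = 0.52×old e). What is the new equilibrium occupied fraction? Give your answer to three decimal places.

Before: p* = 1 − 0.720/0.920 = 0.2174.
After the change, c = 0.92, e = 0.3744, so p* = 1 − 0.3744/0.92 = 0.5930.

0.593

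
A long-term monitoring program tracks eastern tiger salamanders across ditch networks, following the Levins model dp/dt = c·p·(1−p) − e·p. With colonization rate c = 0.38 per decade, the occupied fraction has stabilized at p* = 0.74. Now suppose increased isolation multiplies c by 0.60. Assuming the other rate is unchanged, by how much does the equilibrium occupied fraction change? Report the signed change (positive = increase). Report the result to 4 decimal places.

-0.1733

Balance c(1−p*) = e gives e = 0.38×(1 − 0.74000) = 0.09880.
New p* = 1 − e/c = 1 − 0.09880/0.22800 = 0.56667.
Δp* = 0.56667 − 0.74000 = -0.17333.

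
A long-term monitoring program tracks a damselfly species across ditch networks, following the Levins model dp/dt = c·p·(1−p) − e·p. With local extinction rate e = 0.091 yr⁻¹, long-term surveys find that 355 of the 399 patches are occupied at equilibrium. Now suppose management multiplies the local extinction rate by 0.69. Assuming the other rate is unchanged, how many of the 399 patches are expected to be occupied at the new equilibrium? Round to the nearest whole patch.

Observed p* = 355/399 = 0.88972.
Balance c(1−p*) = e gives c = e/(1 − 0.88972) = 0.091/0.11028 = 0.82517.
New p* = 1 − e/c = 1 − 0.06279/0.82517 = 0.92391.
Expected occupied = 399 × 0.92391 = 368.64 ≈ 369.

369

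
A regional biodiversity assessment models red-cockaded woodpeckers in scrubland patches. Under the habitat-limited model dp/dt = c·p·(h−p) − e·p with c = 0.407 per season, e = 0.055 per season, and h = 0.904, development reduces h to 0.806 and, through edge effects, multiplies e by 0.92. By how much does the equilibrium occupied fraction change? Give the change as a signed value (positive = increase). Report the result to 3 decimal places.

-0.087

Before: p* = h − e/c = 0.904 − 0.055/0.407 = 0.904 − 0.1351 = 0.7689.
After: c = 0.407, e = 0.0506, h = 0.806; p* = 0.806 − 0.0506/0.407 = 0.6817.
Δp* = 0.6817 − 0.7689 = -0.0872.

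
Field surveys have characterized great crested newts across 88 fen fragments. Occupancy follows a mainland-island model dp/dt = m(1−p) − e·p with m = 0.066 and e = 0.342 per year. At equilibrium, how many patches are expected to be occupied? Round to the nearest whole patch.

p* = m/(m+e) = 0.066/0.4080 = 0.1618.
Expected occupied patches = N × p* = 88 × 0.1618 = 14.24 ≈ 14.

14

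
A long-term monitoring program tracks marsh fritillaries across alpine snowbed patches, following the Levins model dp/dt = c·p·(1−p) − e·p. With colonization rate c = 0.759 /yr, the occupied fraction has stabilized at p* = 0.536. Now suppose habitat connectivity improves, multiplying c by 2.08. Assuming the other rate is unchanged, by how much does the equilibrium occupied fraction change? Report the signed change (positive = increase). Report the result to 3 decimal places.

Balance c(1−p*) = e gives e = 0.759×(1 − 0.53600) = 0.35218.
New p* = 1 − e/c = 1 − 0.35218/1.57872 = 0.77692.
Δp* = 0.77692 − 0.53600 = +0.24092.

0.241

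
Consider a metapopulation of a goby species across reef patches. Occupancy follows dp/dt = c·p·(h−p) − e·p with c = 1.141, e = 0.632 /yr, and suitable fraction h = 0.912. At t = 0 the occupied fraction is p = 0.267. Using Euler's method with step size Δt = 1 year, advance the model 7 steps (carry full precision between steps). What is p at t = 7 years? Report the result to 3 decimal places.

Update rule: p ← p + [c·p·(h−p) − e·p]·Δt with Δt = 1.
p: 0.26700 → 0.29475  (Δp = +0.02775)
p: 0.29475 → 0.31606  (Δp = +0.02130)
p: 0.31606 → 0.33122  (Δp = +0.01516)
p: 0.33122 → 0.34138  (Δp = +0.01016)
p: 0.34138 → 0.34789  (Δp = +0.00651)
p: 0.34789 → 0.35194  (Δp = +0.00405)
p: 0.35194 → 0.35442  (Δp = +0.00247)

0.354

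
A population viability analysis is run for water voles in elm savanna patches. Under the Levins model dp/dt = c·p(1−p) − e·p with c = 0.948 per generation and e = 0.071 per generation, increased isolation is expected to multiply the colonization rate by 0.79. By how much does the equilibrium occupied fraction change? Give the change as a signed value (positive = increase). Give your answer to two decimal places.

Before: p* = 1 − 0.071/0.948 = 0.9251.
After the change, c = 0.74892, e = 0.071, so p* = 1 − 0.071/0.74892 = 0.9052.
Δp* = 0.9052 − 0.9251 = -0.0199.

-0.02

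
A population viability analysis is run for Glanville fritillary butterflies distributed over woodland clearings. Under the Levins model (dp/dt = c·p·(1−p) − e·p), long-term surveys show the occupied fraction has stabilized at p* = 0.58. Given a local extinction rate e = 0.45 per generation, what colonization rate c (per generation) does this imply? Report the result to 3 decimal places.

1.071

At equilibrium c(1−p*) = e, so c = e/(1−p*).
c = 0.45/(1 − 0.58) = 0.45/0.4200 = 1.0714.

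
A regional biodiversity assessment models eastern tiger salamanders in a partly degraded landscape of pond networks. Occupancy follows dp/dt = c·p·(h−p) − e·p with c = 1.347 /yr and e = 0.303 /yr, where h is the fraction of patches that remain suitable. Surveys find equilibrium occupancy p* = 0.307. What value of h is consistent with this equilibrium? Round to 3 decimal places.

At equilibrium c(h−p*) = e, so h = p* + e/c.
h = 0.307 + 0.303/1.347 = 0.307 + 0.2249 = 0.5319.

0.532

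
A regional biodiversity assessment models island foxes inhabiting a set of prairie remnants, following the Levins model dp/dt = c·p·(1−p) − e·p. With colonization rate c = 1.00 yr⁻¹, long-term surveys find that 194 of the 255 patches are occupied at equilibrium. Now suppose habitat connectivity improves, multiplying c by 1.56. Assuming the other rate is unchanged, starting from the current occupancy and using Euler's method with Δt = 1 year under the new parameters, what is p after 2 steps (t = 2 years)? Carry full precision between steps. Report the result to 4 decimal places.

Observed p* = 194/255 = 0.76078.
Balance c(1−p*) = e gives e = 1.00×(1 − 0.76078) = 0.23922.
Starting from p₀ = 0.76078; update p ← p + (dp/dt)·Δt with the new parameters.
p: 0.76078 → 0.86270  (Δp = +0.10192)
p: 0.86270 → 0.84111  (Δp = -0.02159)

0.8411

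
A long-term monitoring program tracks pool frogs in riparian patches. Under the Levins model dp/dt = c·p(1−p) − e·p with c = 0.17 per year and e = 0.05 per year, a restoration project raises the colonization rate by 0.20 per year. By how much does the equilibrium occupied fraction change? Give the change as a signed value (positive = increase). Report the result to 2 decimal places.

0.16

Before: p* = 1 − 0.05/0.17 = 0.7059.
After the change, c = 0.37, e = 0.05, so p* = 1 − 0.05/0.37 = 0.8649.
Δp* = 0.8649 − 0.7059 = +0.1590.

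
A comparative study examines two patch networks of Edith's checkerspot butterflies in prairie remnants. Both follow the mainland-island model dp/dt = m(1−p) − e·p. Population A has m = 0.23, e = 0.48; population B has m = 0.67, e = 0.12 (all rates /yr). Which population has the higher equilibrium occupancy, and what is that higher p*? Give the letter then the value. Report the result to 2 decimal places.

A: p*_A = m/(m+e) = 0.23/0.7100 = 0.3239.
B: p*_B = 0.67/0.7900 = 0.8481.
B is higher at 0.8481.

B, 0.85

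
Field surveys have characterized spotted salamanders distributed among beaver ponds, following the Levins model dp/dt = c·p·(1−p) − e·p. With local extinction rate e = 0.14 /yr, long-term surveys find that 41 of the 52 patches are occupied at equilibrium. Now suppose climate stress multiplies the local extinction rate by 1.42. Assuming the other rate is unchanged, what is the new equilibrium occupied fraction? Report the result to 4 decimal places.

0.6996

Observed p* = 41/52 = 0.78846.
Balance c(1−p*) = e gives c = e/(1 − 0.78846) = 0.14/0.21154 = 0.66181.
New p* = 1 − e/c = 1 − 0.19880/0.66181 = 0.69961.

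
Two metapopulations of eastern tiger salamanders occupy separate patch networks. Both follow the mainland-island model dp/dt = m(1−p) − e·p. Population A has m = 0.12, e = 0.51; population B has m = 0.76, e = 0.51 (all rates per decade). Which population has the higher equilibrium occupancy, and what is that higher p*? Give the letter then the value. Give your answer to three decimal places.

A: p*_A = m/(m+e) = 0.12/0.6300 = 0.1905.
B: p*_B = 0.76/1.2700 = 0.5984.
B is higher at 0.5984.

B, 0.598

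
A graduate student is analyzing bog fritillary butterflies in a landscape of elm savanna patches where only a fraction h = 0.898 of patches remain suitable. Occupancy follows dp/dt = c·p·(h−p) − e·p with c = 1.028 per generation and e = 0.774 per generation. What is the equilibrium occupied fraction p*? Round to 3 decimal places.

0.145

Setting dp/dt = 0 and dividing by p* gives c·(h−p*) = e.
So p* = h − e/c = 0.898 − 0.774/1.028 = 0.898 − 0.7529 = 0.1451.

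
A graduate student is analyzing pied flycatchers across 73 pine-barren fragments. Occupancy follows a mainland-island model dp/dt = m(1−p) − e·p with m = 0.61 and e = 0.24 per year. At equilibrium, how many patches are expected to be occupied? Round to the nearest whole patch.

52

p* = m/(m+e) = 0.61/0.8500 = 0.7176.
Expected occupied patches = N × p* = 73 × 0.7176 = 52.39 ≈ 52.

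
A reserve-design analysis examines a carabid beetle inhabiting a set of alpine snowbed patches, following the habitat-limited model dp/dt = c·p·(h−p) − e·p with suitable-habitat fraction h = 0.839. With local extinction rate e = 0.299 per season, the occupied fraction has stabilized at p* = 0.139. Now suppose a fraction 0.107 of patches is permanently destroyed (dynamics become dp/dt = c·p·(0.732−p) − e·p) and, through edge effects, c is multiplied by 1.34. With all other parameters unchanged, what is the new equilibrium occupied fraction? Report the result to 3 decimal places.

0.210

Balance c(h−p*) = e gives c = e/(0.839 − 0.13900) = 0.299/0.70000 = 0.42714.
New p* = 0.732 − e/c = 0.732 − 0.29900/0.57237 = 0.20961.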